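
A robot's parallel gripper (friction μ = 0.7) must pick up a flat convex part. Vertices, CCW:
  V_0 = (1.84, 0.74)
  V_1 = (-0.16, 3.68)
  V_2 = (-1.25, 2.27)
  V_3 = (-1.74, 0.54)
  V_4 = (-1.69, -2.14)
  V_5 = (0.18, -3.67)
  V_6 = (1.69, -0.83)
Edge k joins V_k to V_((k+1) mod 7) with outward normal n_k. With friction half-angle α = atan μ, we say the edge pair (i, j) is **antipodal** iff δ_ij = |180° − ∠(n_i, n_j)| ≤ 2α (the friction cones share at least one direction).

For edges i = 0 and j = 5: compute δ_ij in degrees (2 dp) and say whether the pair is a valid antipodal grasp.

δ = 117.77°, invalid

α = atan 0.7 = 34.99°;  2α = 69.98°
edge 0: e_0 = (-2.00, +2.94);  n_0 = (+0.8268, +0.5625)
edge 5: e_5 = (+1.51, +2.84);  n_5 = (+0.8830, -0.4695)
∠(n_0, n_5) = 62.23°
δ = |180° − 62.23°| = 117.77°
117.77° > 2α = 69.98°  →  invalid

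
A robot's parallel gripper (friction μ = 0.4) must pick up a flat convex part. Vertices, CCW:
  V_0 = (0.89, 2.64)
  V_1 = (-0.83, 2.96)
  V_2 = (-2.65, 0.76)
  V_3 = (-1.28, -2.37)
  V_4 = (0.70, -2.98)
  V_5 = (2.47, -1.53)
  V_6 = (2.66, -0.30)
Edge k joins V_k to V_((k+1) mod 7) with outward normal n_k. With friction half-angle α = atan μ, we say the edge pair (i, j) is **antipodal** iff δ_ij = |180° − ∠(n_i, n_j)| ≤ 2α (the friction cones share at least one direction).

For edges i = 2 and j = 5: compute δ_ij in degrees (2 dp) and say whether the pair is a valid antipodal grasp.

α = atan 0.4 = 21.80°;  2α = 43.60°
edge 2: e_2 = (+1.37, -3.13);  n_2 = (-0.9161, -0.4010)
edge 5: e_5 = (+0.19, +1.23);  n_5 = (+0.9883, -0.1527)
∠(n_2, n_5) = 147.58°
δ = |180° − 147.58°| = 32.42°
32.42° ≤ 2α = 43.60°  →  valid

δ = 32.42°, valid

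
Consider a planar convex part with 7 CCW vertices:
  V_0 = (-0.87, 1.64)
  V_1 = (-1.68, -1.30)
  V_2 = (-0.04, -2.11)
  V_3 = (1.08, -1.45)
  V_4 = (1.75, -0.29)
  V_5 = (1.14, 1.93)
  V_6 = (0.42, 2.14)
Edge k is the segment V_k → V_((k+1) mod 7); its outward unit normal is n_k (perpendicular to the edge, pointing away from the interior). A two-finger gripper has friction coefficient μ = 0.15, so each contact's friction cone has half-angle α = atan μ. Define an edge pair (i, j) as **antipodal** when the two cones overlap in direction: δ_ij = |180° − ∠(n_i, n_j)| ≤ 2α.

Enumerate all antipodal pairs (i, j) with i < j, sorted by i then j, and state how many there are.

count = 3; pairs: (0,3), (1,5), (2,6)

α = atan 0.15 = 8.53°;  2α = 17.06°
n_0 = (-0.9641, +0.2656)
n_1 = (-0.4428, -0.8966)
n_2 = (+0.5077, -0.8615)
n_3 = (+0.8659, -0.5002)
n_4 = (+0.9643, +0.2650)
n_5 = (+0.2800, +0.9600)
n_6 = (-0.3614, +0.9324)
  (0,1): δ = 100.88°  ·
  (0,2): δ = 44.09°  ·
  (0,3): δ = 14.61°  ✓
  (0,4): δ = 30.77°  ·
  (0,5): δ = 89.14°  ·
  (0,6): δ = 126.59°  ·
  (1,2): δ = 123.20°  ·
  (1,3): δ = 93.73°  ·
  (1,4): δ = 48.35°  ·
  (1,5): δ = 10.02°  ✓
  (1,6): δ = 47.47°  ·
  (2,3): δ = 150.52°  ·
  (2,4): δ = 105.15°  ·
  (2,5): δ = 46.77°  ·
  (2,6): δ = 9.32°  ✓
  (3,4): δ = 134.63°  ·
  (3,5): δ = 76.25°  ·
  (3,6): δ = 38.80°  ·
  (4,5): δ = 121.62°  ·
  (4,6): δ = 84.18°  ·
  (5,6): δ = 142.55°  ·
antipodal pairs: 3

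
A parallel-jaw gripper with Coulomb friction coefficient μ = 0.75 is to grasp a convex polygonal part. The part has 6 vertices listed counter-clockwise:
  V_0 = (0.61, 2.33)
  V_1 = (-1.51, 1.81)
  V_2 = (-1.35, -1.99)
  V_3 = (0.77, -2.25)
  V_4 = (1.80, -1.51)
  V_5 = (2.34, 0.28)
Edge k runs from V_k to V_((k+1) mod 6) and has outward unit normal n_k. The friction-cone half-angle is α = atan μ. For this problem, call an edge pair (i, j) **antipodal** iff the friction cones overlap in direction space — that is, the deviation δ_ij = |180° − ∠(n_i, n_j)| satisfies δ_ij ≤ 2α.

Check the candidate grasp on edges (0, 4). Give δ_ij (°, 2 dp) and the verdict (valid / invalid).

δ = 59.43°, valid

α = atan 0.75 = 36.87°;  2α = 73.74°
edge 0: e_0 = (-2.12, -0.52);  n_0 = (-0.2382, +0.9712)
edge 4: e_4 = (+0.54, +1.79);  n_4 = (+0.9574, -0.2888)
∠(n_0, n_4) = 120.57°
δ = |180° − 120.57°| = 59.43°
59.43° ≤ 2α = 73.74°  →  valid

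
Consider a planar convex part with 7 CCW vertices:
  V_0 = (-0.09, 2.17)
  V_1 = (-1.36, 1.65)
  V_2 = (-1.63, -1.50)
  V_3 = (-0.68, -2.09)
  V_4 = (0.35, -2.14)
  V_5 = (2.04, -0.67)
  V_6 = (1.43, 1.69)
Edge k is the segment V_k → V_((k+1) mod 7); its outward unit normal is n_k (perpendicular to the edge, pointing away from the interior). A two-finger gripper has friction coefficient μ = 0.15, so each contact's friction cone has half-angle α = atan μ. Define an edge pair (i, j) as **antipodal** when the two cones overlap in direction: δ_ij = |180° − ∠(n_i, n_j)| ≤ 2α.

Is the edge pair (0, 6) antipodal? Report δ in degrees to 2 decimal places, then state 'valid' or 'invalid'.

α = atan 0.15 = 8.53°;  2α = 17.06°
edge 0: e_0 = (-1.27, -0.52);  n_0 = (-0.3789, +0.9254)
edge 6: e_6 = (-1.52, +0.48);  n_6 = (+0.3011, +0.9536)
∠(n_0, n_6) = 39.79°
δ = |180° − 39.79°| = 140.21°
140.21° > 2α = 17.06°  →  invalid

δ = 140.21°, invalid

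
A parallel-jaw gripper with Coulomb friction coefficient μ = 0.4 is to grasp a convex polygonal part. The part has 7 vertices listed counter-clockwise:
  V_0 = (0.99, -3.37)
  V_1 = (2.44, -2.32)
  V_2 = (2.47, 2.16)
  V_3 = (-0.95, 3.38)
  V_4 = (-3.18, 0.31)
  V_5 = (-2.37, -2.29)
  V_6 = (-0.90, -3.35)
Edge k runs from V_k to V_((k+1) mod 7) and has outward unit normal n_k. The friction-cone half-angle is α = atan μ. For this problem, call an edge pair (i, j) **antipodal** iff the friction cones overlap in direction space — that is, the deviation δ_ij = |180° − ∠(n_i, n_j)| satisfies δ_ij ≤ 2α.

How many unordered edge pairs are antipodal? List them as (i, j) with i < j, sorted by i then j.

α = atan 0.4 = 21.80°;  2α = 43.60°
n_0 = (+0.5865, -0.8099)
n_1 = (+1.0000, -0.0067)
n_2 = (+0.3360, +0.9419)
n_3 = (-0.8091, +0.5877)
n_4 = (-0.9547, -0.2974)
n_5 = (-0.5849, -0.8111)
n_6 = (-0.0106, -0.9999)
  (0,1): δ = 126.29°  ·
  (0,2): δ = 55.54°  ·
  (0,3): δ = 18.10°  ✓
  (0,4): δ = 71.39°  ·
  (0,5): δ = 108.30°  ·
  (0,6): δ = 143.48°  ·
  (1,2): δ = 109.25°  ·
  (1,3): δ = 35.61°  ✓
  (1,4): δ = 17.69°  ✓
  (1,5): δ = 54.59°  ·
  (1,6): δ = 89.78°  ·
  (2,3): δ = 106.36°  ·
  (2,4): δ = 53.06°  ·
  (2,5): δ = 16.16°  ✓
  (2,6): δ = 19.03°  ✓
  (3,4): δ = 126.70°  ·
  (3,5): δ = 89.80°  ·
  (3,6): δ = 54.61°  ·
  (4,5): δ = 143.10°  ·
  (4,6): δ = 107.91°  ·
  (5,6): δ = 144.81°  ·
antipodal pairs: 5

count = 5; pairs: (0,3), (1,3), (1,4), (2,5), (2,6)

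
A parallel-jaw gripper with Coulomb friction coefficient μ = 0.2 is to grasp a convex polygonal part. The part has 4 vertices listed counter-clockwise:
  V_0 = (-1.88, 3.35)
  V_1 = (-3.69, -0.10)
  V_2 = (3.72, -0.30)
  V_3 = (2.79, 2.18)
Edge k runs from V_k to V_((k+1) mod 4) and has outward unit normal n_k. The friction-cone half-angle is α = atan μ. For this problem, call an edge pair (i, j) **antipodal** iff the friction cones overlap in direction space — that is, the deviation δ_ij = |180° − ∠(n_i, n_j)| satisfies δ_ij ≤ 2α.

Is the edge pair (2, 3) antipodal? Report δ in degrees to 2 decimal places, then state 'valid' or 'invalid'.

δ = 124.62°, invalid

α = atan 0.2 = 11.31°;  2α = 22.62°
edge 2: e_2 = (-0.93, +2.48);  n_2 = (+0.9363, +0.3511)
edge 3: e_3 = (-4.67, +1.17);  n_3 = (+0.2430, +0.9700)
∠(n_2, n_3) = 55.38°
δ = |180° − 55.38°| = 124.62°
124.62° > 2α = 22.62°  →  invalid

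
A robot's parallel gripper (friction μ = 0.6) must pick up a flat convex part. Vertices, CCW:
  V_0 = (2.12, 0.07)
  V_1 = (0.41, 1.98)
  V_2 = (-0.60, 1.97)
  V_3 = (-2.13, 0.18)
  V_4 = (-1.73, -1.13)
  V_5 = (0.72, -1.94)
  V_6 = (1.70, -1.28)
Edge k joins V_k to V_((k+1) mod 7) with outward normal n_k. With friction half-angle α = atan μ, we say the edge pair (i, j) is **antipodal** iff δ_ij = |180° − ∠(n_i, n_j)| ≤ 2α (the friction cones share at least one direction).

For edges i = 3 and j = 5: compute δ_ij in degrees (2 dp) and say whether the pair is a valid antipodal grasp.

δ = 73.02°, invalid

α = atan 0.6 = 30.96°;  2α = 61.93°
edge 3: e_3 = (+0.40, -1.31);  n_3 = (-0.9564, -0.2920)
edge 5: e_5 = (+0.98, +0.66);  n_5 = (+0.5586, -0.8294)
∠(n_3, n_5) = 106.98°
δ = |180° − 106.98°| = 73.02°
73.02° > 2α = 61.93°  →  invalid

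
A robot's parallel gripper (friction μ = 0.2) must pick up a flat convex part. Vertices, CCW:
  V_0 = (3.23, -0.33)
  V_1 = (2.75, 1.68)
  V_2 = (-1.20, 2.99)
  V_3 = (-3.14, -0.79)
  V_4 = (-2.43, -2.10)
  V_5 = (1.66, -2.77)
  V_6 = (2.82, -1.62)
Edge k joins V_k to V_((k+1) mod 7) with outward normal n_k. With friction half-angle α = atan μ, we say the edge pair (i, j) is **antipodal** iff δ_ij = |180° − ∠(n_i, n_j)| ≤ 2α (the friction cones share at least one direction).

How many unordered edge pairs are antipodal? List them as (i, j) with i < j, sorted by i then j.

α = atan 0.2 = 11.31°;  2α = 22.62°
n_0 = (+0.9727, +0.2323)
n_1 = (+0.3148, +0.9492)
n_2 = (-0.8897, +0.4566)
n_3 = (-0.8792, -0.4765)
n_4 = (-0.1617, -0.9868)
n_5 = (+0.7040, -0.7102)
n_6 = (+0.9530, -0.3029)
  (0,1): δ = 121.78°  ·
  (0,2): δ = 40.60°  ·
  (0,3): δ = 15.03°  ✓
  (0,4): δ = 67.27°  ·
  (0,5): δ = 121.32°  ·
  (0,6): δ = 148.94°  ·
  (1,2): δ = 98.82°  ·
  (1,3): δ = 43.20°  ·
  (1,4): δ = 9.04°  ✓
  (1,5): δ = 63.10°  ·
  (1,6): δ = 90.72°  ·
  (2,3): δ = 124.37°  ·
  (2,4): δ = 72.14°  ·
  (2,5): δ = 18.08°  ✓
  (2,6): δ = 9.54°  ✓
  (3,4): δ = 127.76°  ·
  (3,5): δ = 73.71°  ·
  (3,6): δ = 46.09°  ·
  (4,5): δ = 125.94°  ·
  (4,6): δ = 98.33°  ·
  (5,6): δ = 152.38°  ·
antipodal pairs: 4

count = 4; pairs: (0,3), (1,4), (2,5), (2,6)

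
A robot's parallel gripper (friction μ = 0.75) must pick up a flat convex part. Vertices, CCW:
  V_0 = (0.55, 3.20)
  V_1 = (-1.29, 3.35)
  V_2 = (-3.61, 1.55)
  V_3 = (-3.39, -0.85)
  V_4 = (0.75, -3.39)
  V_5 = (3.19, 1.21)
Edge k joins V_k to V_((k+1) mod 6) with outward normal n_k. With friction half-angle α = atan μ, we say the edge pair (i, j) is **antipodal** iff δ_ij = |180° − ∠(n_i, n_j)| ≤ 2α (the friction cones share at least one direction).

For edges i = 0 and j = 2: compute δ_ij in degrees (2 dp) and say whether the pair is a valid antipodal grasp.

α = atan 0.75 = 36.87°;  2α = 73.74°
edge 0: e_0 = (-1.84, +0.15);  n_0 = (+0.0813, +0.9967)
edge 2: e_2 = (+0.22, -2.40);  n_2 = (-0.9958, -0.0913)
∠(n_0, n_2) = 99.90°
δ = |180° − 99.90°| = 80.10°
80.10° > 2α = 73.74°  →  invalid

δ = 80.10°, invalid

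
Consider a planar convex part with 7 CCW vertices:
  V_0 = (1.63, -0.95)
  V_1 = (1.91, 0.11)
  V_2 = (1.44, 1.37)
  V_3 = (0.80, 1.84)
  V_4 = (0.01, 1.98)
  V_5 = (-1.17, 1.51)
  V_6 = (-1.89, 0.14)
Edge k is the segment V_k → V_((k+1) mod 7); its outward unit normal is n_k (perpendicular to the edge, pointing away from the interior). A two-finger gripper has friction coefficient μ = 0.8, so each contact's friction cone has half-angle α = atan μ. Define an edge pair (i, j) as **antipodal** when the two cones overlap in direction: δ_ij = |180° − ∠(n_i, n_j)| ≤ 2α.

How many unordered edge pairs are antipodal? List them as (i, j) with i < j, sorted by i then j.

α = atan 0.8 = 38.66°;  2α = 77.32°
n_0 = (+0.9668, -0.2554)
n_1 = (+0.9369, +0.3495)
n_2 = (+0.5919, +0.8060)
n_3 = (+0.1745, +0.9847)
n_4 = (-0.3700, +0.9290)
n_5 = (-0.8852, +0.4652)
n_6 = (-0.2958, -0.9552)
  (0,1): δ = 144.75°  ·
  (0,2): δ = 111.50°  ·
  (0,3): δ = 85.25°  ·
  (0,4): δ = 53.49°  ✓
  (0,5): δ = 12.93°  ✓
  (0,6): δ = 87.59°  ·
  (1,2): δ = 146.75°  ·
  (1,3): δ = 120.51°  ·
  (1,4): δ = 88.74°  ·
  (1,5): δ = 48.18°  ✓
  (1,6): δ = 52.34°  ✓
  (2,3): δ = 153.76°  ·
  (2,4): δ = 121.99°  ·
  (2,5): δ = 81.43°  ·
  (2,6): δ = 19.09°  ✓
  (3,4): δ = 148.23°  ·
  (3,5): δ = 107.67°  ·
  (3,6): δ = 7.16°  ✓
  (4,5): δ = 139.44°  ·
  (4,6): δ = 38.92°  ✓
  (5,6): δ = 79.48°  ·
antipodal pairs: 7

count = 7; pairs: (0,4), (0,5), (1,5), (1,6), (2,6), (3,6), (4,6)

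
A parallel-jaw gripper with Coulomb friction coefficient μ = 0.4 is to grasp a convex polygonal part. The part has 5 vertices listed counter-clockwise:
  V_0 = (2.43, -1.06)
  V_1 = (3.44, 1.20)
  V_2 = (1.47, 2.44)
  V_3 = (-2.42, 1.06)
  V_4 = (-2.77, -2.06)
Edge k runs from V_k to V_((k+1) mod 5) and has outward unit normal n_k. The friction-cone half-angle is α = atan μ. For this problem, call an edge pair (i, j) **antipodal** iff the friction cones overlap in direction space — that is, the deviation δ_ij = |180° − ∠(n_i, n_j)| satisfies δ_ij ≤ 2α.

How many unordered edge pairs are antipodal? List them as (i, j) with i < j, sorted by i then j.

α = atan 0.4 = 21.80°;  2α = 43.60°
n_0 = (+0.9130, -0.4080)
n_1 = (+0.5327, +0.8463)
n_2 = (-0.3343, +0.9425)
n_3 = (-0.9938, +0.1115)
n_4 = (+0.1888, -0.9820)
  (0,1): δ = 98.11°  ·
  (0,2): δ = 46.39°  ·
  (0,3): δ = 17.68°  ✓
  (0,4): δ = 124.97°  ·
  (1,2): δ = 128.28°  ·
  (1,3): δ = 64.21°  ·
  (1,4): δ = 43.07°  ✓
  (2,3): δ = 115.93°  ·
  (2,4): δ = 8.65°  ✓
  (3,4): δ = 72.71°  ·
antipodal pairs: 3

count = 3; pairs: (0,3), (1,4), (2,4)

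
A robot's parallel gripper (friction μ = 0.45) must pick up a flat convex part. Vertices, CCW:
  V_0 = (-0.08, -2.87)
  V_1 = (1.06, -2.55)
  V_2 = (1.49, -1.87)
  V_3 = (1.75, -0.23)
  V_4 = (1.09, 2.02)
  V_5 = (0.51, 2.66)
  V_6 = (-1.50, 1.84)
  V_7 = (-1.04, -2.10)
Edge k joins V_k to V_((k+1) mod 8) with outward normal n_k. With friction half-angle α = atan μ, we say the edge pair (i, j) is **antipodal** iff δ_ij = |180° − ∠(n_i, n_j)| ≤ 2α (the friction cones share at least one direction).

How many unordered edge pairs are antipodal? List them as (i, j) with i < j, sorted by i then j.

α = atan 0.45 = 24.23°;  2α = 48.46°
n_0 = (+0.2703, -0.9628)
n_1 = (+0.8452, -0.5345)
n_2 = (+0.9877, -0.1566)
n_3 = (+0.9596, +0.2815)
n_4 = (+0.7410, +0.6715)
n_5 = (-0.3777, +0.9259)
n_6 = (-0.9933, -0.1160)
n_7 = (-0.6257, -0.7801)
  (0,1): δ = 137.99°  ·
  (0,2): δ = 114.69°  ·
  (0,3): δ = 89.33°  ·
  (0,4): δ = 63.50°  ·
  (0,5): δ = 6.51°  ✓
  (0,6): δ = 80.98°  ·
  (0,7): δ = 125.59°  ·
  (1,2): δ = 156.70°  ·
  (1,3): δ = 131.34°  ·
  (1,4): δ = 105.51°  ·
  (1,5): δ = 35.50°  ✓
  (1,6): δ = 38.97°  ✓
  (1,7): δ = 83.57°  ·
  (2,3): δ = 154.64°  ·
  (2,4): δ = 128.81°  ·
  (2,5): δ = 58.80°  ·
  (2,6): δ = 15.67°  ✓
  (2,7): δ = 60.28°  ·
  (3,4): δ = 154.16°  ·
  (3,5): δ = 84.15°  ·
  (3,6): δ = 9.69°  ✓
  (3,7): δ = 34.92°  ✓
  (4,5): δ = 109.99°  ·
  (4,6): δ = 35.53°  ✓
  (4,7): δ = 9.08°  ✓
  (5,6): δ = 105.53°  ·
  (5,7): δ = 60.93°  ·
  (6,7): δ = 135.39°  ·
antipodal pairs: 8

count = 8; pairs: (0,5), (1,5), (1,6), (2,6), (3,6), (3,7), (4,6), (4,7)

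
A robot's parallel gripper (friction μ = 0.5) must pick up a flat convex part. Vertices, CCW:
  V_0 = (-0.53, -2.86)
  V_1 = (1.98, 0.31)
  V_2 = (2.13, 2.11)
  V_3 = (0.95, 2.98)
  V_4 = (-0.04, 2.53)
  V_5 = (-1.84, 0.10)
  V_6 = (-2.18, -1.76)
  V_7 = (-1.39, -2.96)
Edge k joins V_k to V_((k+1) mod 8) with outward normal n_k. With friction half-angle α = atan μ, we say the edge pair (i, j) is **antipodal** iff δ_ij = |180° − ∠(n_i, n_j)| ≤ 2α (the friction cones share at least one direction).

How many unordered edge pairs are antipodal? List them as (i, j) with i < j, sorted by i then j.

count = 10; pairs: (0,3), (0,4), (0,5), (1,4), (1,5), (1,6), (2,6), (2,7), (3,7), (4,7)

α = atan 0.5 = 26.57°;  2α = 53.13°
n_0 = (+0.7840, -0.6208)
n_1 = (+0.9965, -0.0830)
n_2 = (+0.5934, +0.8049)
n_3 = (-0.4138, +0.9104)
n_4 = (-0.8036, +0.5952)
n_5 = (-0.9837, +0.1798)
n_6 = (-0.8352, -0.5499)
n_7 = (+0.1155, -0.9933)
  (0,1): δ = 146.39°  ·
  (0,2): δ = 88.03°  ·
  (0,3): δ = 27.18°  ✓
  (0,4): δ = 1.84°  ✓
  (0,5): δ = 28.01°  ✓
  (0,6): δ = 71.73°  ·
  (0,7): δ = 135.00°  ·
  (1,2): δ = 121.64°  ·
  (1,3): δ = 60.79°  ·
  (1,4): δ = 31.77°  ✓
  (1,5): δ = 5.60°  ✓
  (1,6): δ = 38.12°  ✓
  (1,7): δ = 101.40°  ·
  (2,3): δ = 119.16°  ·
  (2,4): δ = 90.13°  ·
  (2,5): δ = 63.96°  ·
  (2,6): δ = 20.24°  ✓
  (2,7): δ = 43.03°  ✓
  (3,4): δ = 150.97°  ·
  (3,5): δ = 124.80°  ·
  (3,6): δ = 81.09°  ·
  (3,7): δ = 17.81°  ✓
  (4,5): δ = 153.83°  ·
  (4,6): δ = 110.11°  ·
  (4,7): δ = 46.84°  ✓
  (5,6): δ = 136.28°  ·
  (5,7): δ = 73.01°  ·
  (6,7): δ = 116.73°  ·
antipodal pairs: 10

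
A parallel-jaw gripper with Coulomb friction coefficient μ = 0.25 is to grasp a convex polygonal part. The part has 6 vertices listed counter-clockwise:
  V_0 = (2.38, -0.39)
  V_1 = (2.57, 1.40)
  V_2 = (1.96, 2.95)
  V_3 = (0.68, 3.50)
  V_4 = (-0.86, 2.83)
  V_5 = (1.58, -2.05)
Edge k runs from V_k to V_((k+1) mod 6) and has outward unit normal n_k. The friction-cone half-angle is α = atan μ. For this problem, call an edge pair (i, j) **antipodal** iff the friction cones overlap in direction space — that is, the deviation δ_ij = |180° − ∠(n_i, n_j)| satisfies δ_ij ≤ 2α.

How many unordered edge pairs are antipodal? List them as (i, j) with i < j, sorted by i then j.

count = 1; pairs: (1,4)

α = atan 0.25 = 14.04°;  2α = 28.07°
n_0 = (+0.9944, -0.1056)
n_1 = (+0.9305, +0.3662)
n_2 = (+0.3948, +0.9188)
n_3 = (-0.3989, +0.9170)
n_4 = (-0.8944, -0.4472)
n_5 = (+0.9008, -0.4341)
  (0,1): δ = 152.46°  ·
  (0,2): δ = 107.19°  ·
  (0,3): δ = 60.43°  ·
  (0,4): δ = 32.62°  ·
  (0,5): δ = 160.33°  ·
  (1,2): δ = 134.73°  ·
  (1,3): δ = 87.97°  ·
  (1,4): δ = 5.08°  ✓
  (1,5): δ = 132.79°  ·
  (2,3): δ = 133.24°  ·
  (2,4): δ = 40.18°  ·
  (2,5): δ = 87.52°  ·
  (3,4): δ = 86.95°  ·
  (3,5): δ = 40.76°  ·
  (4,5): δ = 52.30°  ·
antipodal pairs: 1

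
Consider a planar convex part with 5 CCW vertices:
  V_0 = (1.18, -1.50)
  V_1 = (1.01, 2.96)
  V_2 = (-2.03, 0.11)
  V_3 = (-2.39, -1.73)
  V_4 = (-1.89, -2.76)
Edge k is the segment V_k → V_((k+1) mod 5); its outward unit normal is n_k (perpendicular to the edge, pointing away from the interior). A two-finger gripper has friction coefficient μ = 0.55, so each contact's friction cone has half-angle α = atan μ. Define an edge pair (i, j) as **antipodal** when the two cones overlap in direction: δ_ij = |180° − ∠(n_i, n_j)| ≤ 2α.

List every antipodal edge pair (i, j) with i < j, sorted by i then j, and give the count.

α = atan 0.55 = 28.81°;  2α = 57.62°
n_0 = (+0.9993, +0.0381)
n_1 = (-0.6839, +0.7295)
n_2 = (-0.9814, +0.1920)
n_3 = (-0.8996, -0.4367)
n_4 = (+0.3797, -0.9251)
  (0,1): δ = 49.03°  ✓
  (0,2): δ = 13.25°  ✓
  (0,3): δ = 23.71°  ✓
  (0,4): δ = 110.13°  ·
  (1,2): δ = 144.22°  ·
  (1,3): δ = 107.26°  ·
  (1,4): δ = 20.84°  ✓
  (2,3): δ = 143.04°  ·
  (2,4): δ = 56.62°  ✓
  (3,4): δ = 93.58°  ·
antipodal pairs: 5

count = 5; pairs: (0,1), (0,2), (0,3), (1,4), (2,4)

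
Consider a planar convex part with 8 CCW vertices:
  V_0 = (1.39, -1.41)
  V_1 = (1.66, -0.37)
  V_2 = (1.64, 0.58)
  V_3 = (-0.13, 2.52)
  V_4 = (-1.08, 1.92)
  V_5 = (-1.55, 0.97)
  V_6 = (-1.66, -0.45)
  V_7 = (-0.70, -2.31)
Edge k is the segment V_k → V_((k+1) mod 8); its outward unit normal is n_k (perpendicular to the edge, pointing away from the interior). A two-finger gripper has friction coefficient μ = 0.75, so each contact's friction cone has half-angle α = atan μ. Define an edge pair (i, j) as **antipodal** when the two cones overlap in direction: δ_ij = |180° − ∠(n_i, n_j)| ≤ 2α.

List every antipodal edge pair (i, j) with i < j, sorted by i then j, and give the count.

count = 15; pairs: (0,3), (0,4), (0,5), (0,6), (1,3), (1,4), (1,5), (1,6), (2,4), (2,5), (2,6), (2,7), (3,7), (4,7), (5,7)

α = atan 0.75 = 36.87°;  2α = 73.74°
n_0 = (+0.9679, -0.2513)
n_1 = (+0.9998, +0.0210)
n_2 = (+0.7387, +0.6740)
n_3 = (-0.5340, +0.8455)
n_4 = (-0.8963, +0.4434)
n_5 = (-0.9970, +0.0772)
n_6 = (-0.8886, -0.4586)
n_7 = (+0.3955, -0.9185)
  (0,1): δ = 164.24°  ·
  (0,2): δ = 123.07°  ·
  (0,3): δ = 43.17°  ✓
  (0,4): δ = 11.77°  ✓
  (0,5): δ = 10.12°  ✓
  (0,6): δ = 41.85°  ✓
  (0,7): δ = 127.85°  ·
  (1,2): δ = 138.83°  ·
  (1,3): δ = 58.93°  ✓
  (1,4): δ = 27.53°  ✓
  (1,5): δ = 5.64°  ✓
  (1,6): δ = 26.09°  ✓
  (1,7): δ = 112.09°  ·
  (2,3): δ = 100.10°  ·
  (2,4): δ = 68.70°  ✓
  (2,5): δ = 46.81°  ✓
  (2,6): δ = 15.08°  ✓
  (2,7): δ = 70.92°  ✓
  (3,4): δ = 148.60°  ·
  (3,5): δ = 126.71°  ·
  (3,6): δ = 94.98°  ·
  (3,7): δ = 8.98°  ✓
  (4,5): δ = 158.11°  ·
  (4,6): δ = 126.38°  ·
  (4,7): δ = 40.38°  ✓
  (5,6): δ = 148.27°  ·
  (5,7): δ = 62.27°  ✓
  (6,7): δ = 94.00°  ·
antipodal pairs: 15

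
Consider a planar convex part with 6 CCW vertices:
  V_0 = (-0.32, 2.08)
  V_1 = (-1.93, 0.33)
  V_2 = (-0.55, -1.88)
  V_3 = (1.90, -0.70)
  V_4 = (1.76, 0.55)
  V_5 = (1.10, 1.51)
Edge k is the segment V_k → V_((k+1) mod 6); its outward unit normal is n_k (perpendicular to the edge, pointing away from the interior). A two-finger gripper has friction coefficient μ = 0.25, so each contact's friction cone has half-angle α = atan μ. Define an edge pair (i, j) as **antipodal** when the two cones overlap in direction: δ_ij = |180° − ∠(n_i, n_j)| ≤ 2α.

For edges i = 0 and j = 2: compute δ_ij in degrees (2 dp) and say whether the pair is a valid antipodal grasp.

δ = 21.67°, valid

α = atan 0.25 = 14.04°;  2α = 28.07°
edge 0: e_0 = (-1.61, -1.75);  n_0 = (-0.7359, +0.6771)
edge 2: e_2 = (+2.45, +1.18);  n_2 = (+0.4339, -0.9009)
∠(n_0, n_2) = 158.33°
δ = |180° − 158.33°| = 21.67°
21.67° ≤ 2α = 28.07°  →  valid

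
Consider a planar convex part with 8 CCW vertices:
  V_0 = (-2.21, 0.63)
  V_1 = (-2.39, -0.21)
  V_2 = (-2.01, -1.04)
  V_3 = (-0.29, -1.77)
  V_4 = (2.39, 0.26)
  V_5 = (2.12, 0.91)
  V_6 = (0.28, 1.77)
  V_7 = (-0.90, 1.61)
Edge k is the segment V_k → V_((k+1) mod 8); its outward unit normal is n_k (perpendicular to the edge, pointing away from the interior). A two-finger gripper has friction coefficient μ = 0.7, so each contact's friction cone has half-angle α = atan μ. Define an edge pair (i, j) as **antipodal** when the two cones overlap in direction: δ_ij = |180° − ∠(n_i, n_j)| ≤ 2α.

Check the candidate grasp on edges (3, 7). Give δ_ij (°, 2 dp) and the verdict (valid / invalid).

α = atan 0.7 = 34.99°;  2α = 69.98°
edge 3: e_3 = (+2.68, +2.03);  n_3 = (+0.6038, -0.7971)
edge 7: e_7 = (-1.31, -0.98);  n_7 = (-0.5990, +0.8007)
∠(n_3, n_7) = 179.66°
δ = |180° − 179.66°| = 0.34°
0.34° ≤ 2α = 69.98°  →  valid

δ = 0.34°, valid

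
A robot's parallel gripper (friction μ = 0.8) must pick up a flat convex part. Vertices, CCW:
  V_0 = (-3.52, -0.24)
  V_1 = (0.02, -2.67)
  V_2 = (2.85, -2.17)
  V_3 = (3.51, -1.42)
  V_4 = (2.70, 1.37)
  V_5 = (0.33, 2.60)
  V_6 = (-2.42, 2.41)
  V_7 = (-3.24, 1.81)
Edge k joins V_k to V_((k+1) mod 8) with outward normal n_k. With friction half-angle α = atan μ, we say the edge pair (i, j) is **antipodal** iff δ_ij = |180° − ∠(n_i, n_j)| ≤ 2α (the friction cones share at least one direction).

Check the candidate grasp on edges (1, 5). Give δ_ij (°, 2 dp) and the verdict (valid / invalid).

δ = 6.07°, valid

α = atan 0.8 = 38.66°;  2α = 77.32°
edge 1: e_1 = (+2.83, +0.50);  n_1 = (+0.1740, -0.9847)
edge 5: e_5 = (-2.75, -0.19);  n_5 = (-0.0689, +0.9976)
∠(n_1, n_5) = 173.93°
δ = |180° − 173.93°| = 6.07°
6.07° ≤ 2α = 77.32°  →  valid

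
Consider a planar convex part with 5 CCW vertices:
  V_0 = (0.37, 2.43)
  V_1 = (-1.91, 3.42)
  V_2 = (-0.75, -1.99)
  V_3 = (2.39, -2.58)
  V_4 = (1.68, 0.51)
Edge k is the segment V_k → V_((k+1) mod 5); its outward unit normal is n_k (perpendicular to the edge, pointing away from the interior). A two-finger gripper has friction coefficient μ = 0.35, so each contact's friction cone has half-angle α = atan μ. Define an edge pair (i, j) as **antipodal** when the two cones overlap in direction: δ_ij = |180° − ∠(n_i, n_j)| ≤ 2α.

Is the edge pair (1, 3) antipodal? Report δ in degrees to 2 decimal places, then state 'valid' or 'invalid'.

α = atan 0.35 = 19.29°;  2α = 38.58°
edge 1: e_1 = (+1.16, -5.41);  n_1 = (-0.9778, -0.2097)
edge 3: e_3 = (-0.71, +3.09);  n_3 = (+0.9746, +0.2239)
∠(n_1, n_3) = 179.16°
δ = |180° − 179.16°| = 0.84°
0.84° ≤ 2α = 38.58°  →  valid

δ = 0.84°, valid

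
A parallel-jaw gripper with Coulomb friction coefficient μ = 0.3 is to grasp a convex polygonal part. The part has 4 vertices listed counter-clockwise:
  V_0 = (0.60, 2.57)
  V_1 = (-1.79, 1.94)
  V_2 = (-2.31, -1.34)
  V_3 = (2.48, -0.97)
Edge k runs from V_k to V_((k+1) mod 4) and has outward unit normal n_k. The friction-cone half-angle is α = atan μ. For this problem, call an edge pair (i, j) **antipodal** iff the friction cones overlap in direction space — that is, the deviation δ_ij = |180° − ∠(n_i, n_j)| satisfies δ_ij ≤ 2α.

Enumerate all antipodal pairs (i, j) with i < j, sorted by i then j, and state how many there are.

α = atan 0.3 = 16.70°;  2α = 33.40°
n_0 = (-0.2549, +0.9670)
n_1 = (-0.9877, +0.1566)
n_2 = (+0.0770, -0.9970)
n_3 = (+0.8832, +0.4690)
  (0,1): δ = 113.78°  ·
  (0,2): δ = 10.35°  ✓
  (0,3): δ = 103.20°  ·
  (1,2): δ = 76.57°  ·
  (1,3): δ = 36.98°  ·
  (2,3): δ = 66.45°  ·
antipodal pairs: 1

count = 1; pairs: (0,2)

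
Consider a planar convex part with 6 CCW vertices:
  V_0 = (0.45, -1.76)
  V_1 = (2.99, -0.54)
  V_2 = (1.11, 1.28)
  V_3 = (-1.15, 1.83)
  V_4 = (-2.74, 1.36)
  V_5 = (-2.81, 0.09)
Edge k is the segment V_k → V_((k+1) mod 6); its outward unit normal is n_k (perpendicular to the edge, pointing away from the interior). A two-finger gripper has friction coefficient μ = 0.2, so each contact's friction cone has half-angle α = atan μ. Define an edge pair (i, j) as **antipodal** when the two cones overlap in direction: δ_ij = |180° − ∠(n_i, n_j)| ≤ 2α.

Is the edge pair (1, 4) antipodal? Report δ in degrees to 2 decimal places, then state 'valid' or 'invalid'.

δ = 49.08°, invalid

α = atan 0.2 = 11.31°;  2α = 22.62°
edge 1: e_1 = (-1.88, +1.82);  n_1 = (+0.6955, +0.7185)
edge 4: e_4 = (-0.07, -1.27);  n_4 = (-0.9985, +0.0550)
∠(n_1, n_4) = 130.92°
δ = |180° − 130.92°| = 49.08°
49.08° > 2α = 22.62°  →  invalid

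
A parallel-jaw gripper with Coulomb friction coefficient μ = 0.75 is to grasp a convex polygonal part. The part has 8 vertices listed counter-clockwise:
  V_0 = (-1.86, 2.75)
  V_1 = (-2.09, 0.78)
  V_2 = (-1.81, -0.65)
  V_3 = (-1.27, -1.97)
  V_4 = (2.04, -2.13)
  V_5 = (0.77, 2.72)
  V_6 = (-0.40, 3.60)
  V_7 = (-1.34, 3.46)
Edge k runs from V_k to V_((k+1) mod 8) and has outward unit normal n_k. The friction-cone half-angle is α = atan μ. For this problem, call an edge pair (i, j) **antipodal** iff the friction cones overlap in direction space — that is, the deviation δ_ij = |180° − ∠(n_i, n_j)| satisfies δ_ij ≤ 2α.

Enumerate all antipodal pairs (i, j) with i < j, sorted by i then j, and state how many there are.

α = atan 0.75 = 36.87°;  2α = 73.74°
n_0 = (-0.9933, +0.1160)
n_1 = (-0.9814, -0.1922)
n_2 = (-0.9255, -0.3786)
n_3 = (-0.0483, -0.9988)
n_4 = (+0.9674, +0.2533)
n_5 = (+0.6011, +0.7992)
n_6 = (-0.1473, +0.9891)
n_7 = (-0.8068, +0.5909)
  (0,1): δ = 162.26°  ·
  (0,2): δ = 151.09°  ·
  (0,3): δ = 86.11°  ·
  (0,4): δ = 21.33°  ✓
  (0,5): δ = 59.71°  ✓
  (0,6): δ = 105.13°  ·
  (0,7): δ = 150.44°  ·
  (1,2): δ = 168.83°  ·
  (1,3): δ = 103.85°  ·
  (1,4): δ = 3.60°  ✓
  (1,5): δ = 41.97°  ✓
  (1,6): δ = 87.39°  ·
  (1,7): δ = 132.70°  ·
  (2,3): δ = 115.02°  ·
  (2,4): δ = 7.58°  ✓
  (2,5): δ = 30.80°  ✓
  (2,6): δ = 76.22°  ·
  (2,7): δ = 121.53°  ·
  (3,4): δ = 72.56°  ✓
  (3,5): δ = 34.18°  ✓
  (3,6): δ = 11.24°  ✓
  (3,7): δ = 56.55°  ✓
  (4,5): δ = 141.62°  ·
  (4,6): δ = 96.20°  ·
  (4,7): δ = 50.89°  ✓
  (5,6): δ = 134.58°  ·
  (5,7): δ = 89.27°  ·
  (6,7): δ = 134.69°  ·
antipodal pairs: 11

count = 11; pairs: (0,4), (0,5), (1,4), (1,5), (2,4), (2,5), (3,4), (3,5), (3,6), (3,7), (4,7)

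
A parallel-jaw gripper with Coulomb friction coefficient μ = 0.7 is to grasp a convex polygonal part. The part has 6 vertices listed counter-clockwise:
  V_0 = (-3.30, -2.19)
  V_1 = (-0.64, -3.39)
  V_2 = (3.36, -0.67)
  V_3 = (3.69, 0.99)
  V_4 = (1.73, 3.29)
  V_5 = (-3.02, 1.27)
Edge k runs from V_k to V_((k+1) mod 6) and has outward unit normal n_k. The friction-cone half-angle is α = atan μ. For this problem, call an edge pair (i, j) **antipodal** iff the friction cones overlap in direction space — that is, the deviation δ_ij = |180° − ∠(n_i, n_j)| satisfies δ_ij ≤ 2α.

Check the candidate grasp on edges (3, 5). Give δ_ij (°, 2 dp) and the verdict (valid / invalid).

α = atan 0.7 = 34.99°;  2α = 69.98°
edge 3: e_3 = (-1.96, +2.30);  n_3 = (+0.7611, +0.6486)
edge 5: e_5 = (-0.28, -3.46);  n_5 = (-0.9967, +0.0807)
∠(n_3, n_5) = 134.94°
δ = |180° − 134.94°| = 45.06°
45.06° ≤ 2α = 69.98°  →  valid

δ = 45.06°, valid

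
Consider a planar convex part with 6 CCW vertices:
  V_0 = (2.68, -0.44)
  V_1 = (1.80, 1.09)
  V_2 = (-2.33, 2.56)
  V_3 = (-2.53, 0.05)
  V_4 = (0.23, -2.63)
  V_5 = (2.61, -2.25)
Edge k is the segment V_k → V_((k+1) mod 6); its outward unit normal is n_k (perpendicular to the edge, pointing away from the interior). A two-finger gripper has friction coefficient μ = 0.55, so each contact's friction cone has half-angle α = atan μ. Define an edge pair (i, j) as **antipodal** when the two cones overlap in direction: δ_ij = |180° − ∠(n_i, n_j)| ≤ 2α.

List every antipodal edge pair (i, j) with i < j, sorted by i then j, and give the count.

α = atan 0.55 = 28.81°;  2α = 57.62°
n_0 = (+0.8668, +0.4986)
n_1 = (+0.3353, +0.9421)
n_2 = (-0.9968, +0.0794)
n_3 = (-0.6966, -0.7174)
n_4 = (+0.1577, -0.9875)
n_5 = (+0.9993, -0.0386)
  (0,1): δ = 139.50°  ·
  (0,2): δ = 34.46°  ✓
  (0,3): δ = 15.94°  ✓
  (0,4): δ = 69.17°  ·
  (0,5): δ = 147.88°  ·
  (1,2): δ = 74.96°  ·
  (1,3): δ = 24.57°  ✓
  (1,4): δ = 28.66°  ✓
  (1,5): δ = 107.38°  ·
  (2,3): δ = 129.60°  ·
  (2,4): δ = 76.37°  ·
  (2,5): δ = 2.34°  ✓
  (3,4): δ = 126.77°  ·
  (3,5): δ = 48.06°  ✓
  (4,5): δ = 101.29°  ·
antipodal pairs: 6

count = 6; pairs: (0,2), (0,3), (1,3), (1,4), (2,5), (3,5)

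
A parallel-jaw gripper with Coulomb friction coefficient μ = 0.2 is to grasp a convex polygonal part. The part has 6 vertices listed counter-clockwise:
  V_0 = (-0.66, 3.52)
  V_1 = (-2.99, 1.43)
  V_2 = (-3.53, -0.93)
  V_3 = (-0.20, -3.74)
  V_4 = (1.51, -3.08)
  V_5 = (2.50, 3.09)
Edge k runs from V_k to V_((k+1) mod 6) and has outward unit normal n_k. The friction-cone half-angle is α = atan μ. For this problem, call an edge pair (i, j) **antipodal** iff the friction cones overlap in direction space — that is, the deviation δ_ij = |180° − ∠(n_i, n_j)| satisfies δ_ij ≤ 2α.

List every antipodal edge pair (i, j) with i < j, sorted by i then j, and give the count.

count = 2; pairs: (0,3), (1,4)

α = atan 0.2 = 11.31°;  2α = 22.62°
n_0 = (-0.6677, +0.7444)
n_1 = (-0.9748, +0.2230)
n_2 = (-0.6449, -0.7643)
n_3 = (+0.3601, -0.9329)
n_4 = (+0.9874, -0.1584)
n_5 = (+0.1348, +0.9909)
  (0,1): δ = 144.78°  ·
  (0,2): δ = 82.05°  ·
  (0,3): δ = 20.79°  ✓
  (0,4): δ = 38.99°  ·
  (0,5): δ = 130.36°  ·
  (1,2): δ = 117.27°  ·
  (1,3): δ = 56.01°  ·
  (1,4): δ = 3.77°  ✓
  (1,5): δ = 95.14°  ·
  (2,3): δ = 118.74°  ·
  (2,4): δ = 58.96°  ·
  (2,5): δ = 32.41°  ·
  (3,4): δ = 120.22°  ·
  (3,5): δ = 28.85°  ·
  (4,5): δ = 88.63°  ·
antipodal pairs: 2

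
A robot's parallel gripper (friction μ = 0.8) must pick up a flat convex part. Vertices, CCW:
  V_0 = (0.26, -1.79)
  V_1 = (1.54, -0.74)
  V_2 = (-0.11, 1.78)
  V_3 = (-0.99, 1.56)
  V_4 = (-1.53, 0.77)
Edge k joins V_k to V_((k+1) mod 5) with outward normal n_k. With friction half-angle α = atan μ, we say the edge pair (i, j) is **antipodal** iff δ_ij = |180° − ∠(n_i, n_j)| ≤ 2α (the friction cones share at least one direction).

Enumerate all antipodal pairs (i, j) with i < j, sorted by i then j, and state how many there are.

α = atan 0.8 = 38.66°;  2α = 77.32°
n_0 = (+0.6342, -0.7731)
n_1 = (+0.8366, +0.5478)
n_2 = (-0.2425, +0.9701)
n_3 = (-0.8256, +0.5643)
n_4 = (-0.8195, -0.5730)
  (0,1): δ = 96.15°  ·
  (0,2): δ = 25.33°  ✓
  (0,3): δ = 16.28°  ✓
  (0,4): δ = 85.60°  ·
  (1,2): δ = 109.18°  ·
  (1,3): δ = 67.57°  ✓
  (1,4): δ = 1.75°  ✓
  (2,3): δ = 138.39°  ·
  (2,4): δ = 69.07°  ✓
  (3,4): δ = 110.68°  ·
antipodal pairs: 5

count = 5; pairs: (0,2), (0,3), (1,3), (1,4), (2,4)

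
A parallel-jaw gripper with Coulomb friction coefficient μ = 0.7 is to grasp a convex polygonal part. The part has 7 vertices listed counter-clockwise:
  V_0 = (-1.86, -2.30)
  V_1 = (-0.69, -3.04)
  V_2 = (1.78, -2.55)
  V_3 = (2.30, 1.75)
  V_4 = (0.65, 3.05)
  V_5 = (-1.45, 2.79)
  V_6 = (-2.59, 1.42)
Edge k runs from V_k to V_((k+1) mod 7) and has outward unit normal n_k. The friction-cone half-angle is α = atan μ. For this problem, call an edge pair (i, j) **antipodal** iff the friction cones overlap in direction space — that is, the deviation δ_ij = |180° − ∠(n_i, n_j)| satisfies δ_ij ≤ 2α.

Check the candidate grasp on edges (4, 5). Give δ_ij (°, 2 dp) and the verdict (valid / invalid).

α = atan 0.7 = 34.99°;  2α = 69.98°
edge 4: e_4 = (-2.10, -0.26);  n_4 = (-0.1229, +0.9924)
edge 5: e_5 = (-1.14, -1.37);  n_5 = (-0.7687, +0.6396)
∠(n_4, n_5) = 43.18°
δ = |180° − 43.18°| = 136.82°
136.82° > 2α = 69.98°  →  invalid

δ = 136.82°, invalid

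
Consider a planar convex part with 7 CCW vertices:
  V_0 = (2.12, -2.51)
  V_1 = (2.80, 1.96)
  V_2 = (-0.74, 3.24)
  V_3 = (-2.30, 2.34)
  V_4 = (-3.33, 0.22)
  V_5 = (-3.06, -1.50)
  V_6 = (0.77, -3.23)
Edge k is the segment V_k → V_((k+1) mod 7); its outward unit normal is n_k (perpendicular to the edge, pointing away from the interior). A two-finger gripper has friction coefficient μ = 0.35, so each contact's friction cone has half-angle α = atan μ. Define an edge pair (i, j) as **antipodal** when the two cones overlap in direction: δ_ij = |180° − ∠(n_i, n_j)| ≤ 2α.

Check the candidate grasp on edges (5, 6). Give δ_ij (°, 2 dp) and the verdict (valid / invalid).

δ = 127.62°, invalid

α = atan 0.35 = 19.29°;  2α = 38.58°
edge 5: e_5 = (+3.83, -1.73);  n_5 = (-0.4117, -0.9113)
edge 6: e_6 = (+1.35, +0.72);  n_6 = (+0.4706, -0.8824)
∠(n_5, n_6) = 52.38°
δ = |180° − 52.38°| = 127.62°
127.62° > 2α = 38.58°  →  invalid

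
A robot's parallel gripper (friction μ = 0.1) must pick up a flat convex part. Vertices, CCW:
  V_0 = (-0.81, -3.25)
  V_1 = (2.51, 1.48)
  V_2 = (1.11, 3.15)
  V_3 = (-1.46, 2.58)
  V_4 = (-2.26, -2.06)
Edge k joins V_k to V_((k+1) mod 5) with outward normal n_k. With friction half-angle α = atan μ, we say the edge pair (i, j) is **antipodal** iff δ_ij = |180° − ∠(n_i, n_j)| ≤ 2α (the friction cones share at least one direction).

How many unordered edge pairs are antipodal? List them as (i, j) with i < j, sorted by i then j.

count = 1; pairs: (1,4)

α = atan 0.1 = 5.71°;  2α = 11.42°
n_0 = (+0.8185, -0.5745)
n_1 = (+0.7663, +0.6424)
n_2 = (-0.2165, +0.9763)
n_3 = (-0.9855, +0.1699)
n_4 = (-0.6344, -0.7730)
  (0,1): δ = 104.96°  ·
  (0,2): δ = 42.43°  ·
  (0,3): δ = 25.28°  ·
  (0,4): δ = 85.69°  ·
  (1,2): δ = 117.47°  ·
  (1,3): δ = 49.76°  ·
  (1,4): δ = 10.65°  ✓
  (2,3): δ = 112.29°  ·
  (2,4): δ = 51.88°  ·
  (3,4): δ = 119.59°  ·
antipodal pairs: 1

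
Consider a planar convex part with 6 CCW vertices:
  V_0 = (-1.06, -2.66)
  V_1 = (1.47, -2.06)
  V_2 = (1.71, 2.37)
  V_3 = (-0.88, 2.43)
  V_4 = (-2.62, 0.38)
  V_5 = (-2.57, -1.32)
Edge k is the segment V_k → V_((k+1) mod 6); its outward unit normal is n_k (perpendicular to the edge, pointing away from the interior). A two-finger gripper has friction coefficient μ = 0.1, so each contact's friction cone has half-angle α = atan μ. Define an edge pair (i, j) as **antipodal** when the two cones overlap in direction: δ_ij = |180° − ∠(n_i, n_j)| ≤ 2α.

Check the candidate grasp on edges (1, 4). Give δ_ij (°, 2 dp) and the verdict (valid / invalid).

α = atan 0.1 = 5.71°;  2α = 11.42°
edge 1: e_1 = (+0.24, +4.43);  n_1 = (+0.9985, -0.0541)
edge 4: e_4 = (+0.05, -1.70);  n_4 = (-0.9996, -0.0294)
∠(n_1, n_4) = 175.21°
δ = |180° − 175.21°| = 4.79°
4.79° ≤ 2α = 11.42°  →  valid

δ = 4.79°, valid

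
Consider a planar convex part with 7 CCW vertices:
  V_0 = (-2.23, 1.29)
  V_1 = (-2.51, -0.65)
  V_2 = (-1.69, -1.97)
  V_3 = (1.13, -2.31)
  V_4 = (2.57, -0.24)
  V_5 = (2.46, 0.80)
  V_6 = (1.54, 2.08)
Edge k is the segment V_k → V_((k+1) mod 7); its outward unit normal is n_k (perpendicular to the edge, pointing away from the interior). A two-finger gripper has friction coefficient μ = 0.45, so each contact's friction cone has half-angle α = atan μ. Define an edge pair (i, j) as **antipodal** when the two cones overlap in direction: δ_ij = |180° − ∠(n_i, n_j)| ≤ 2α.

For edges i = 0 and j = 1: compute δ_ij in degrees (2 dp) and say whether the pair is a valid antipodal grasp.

α = atan 0.45 = 24.23°;  2α = 48.46°
edge 0: e_0 = (-0.28, -1.94);  n_0 = (-0.9897, +0.1428)
edge 1: e_1 = (+0.82, -1.32);  n_1 = (-0.8494, -0.5277)
∠(n_0, n_1) = 40.06°
δ = |180° − 40.06°| = 139.94°
139.94° > 2α = 48.46°  →  invalid

δ = 139.94°, invalid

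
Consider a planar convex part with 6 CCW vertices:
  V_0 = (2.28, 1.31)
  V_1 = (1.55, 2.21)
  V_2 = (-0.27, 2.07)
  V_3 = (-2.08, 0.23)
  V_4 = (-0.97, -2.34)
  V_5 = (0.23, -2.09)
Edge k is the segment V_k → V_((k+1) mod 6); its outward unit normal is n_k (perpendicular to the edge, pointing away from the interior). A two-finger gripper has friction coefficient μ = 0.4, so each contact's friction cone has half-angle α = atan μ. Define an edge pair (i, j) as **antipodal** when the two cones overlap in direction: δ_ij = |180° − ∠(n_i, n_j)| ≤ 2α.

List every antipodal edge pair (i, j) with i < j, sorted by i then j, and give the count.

α = atan 0.4 = 21.80°;  2α = 43.60°
n_0 = (+0.7766, +0.6299)
n_1 = (-0.0767, +0.9971)
n_2 = (-0.7129, +0.7013)
n_3 = (-0.9180, -0.3965)
n_4 = (+0.2040, -0.9790)
n_5 = (+0.8564, -0.5163)
  (0,1): δ = 124.65°  ·
  (0,2): δ = 83.57°  ·
  (0,3): δ = 15.69°  ✓
  (0,4): δ = 62.72°  ·
  (0,5): δ = 109.87°  ·
  (1,2): δ = 138.93°  ·
  (1,3): δ = 71.04°  ·
  (1,4): δ = 7.37°  ✓
  (1,5): δ = 54.51°  ·
  (2,3): δ = 112.11°  ·
  (2,4): δ = 33.70°  ✓
  (2,5): δ = 13.44°  ✓
  (3,4): δ = 101.59°  ·
  (3,5): δ = 54.45°  ·
  (4,5): δ = 132.86°  ·
antipodal pairs: 4

count = 4; pairs: (0,3), (1,4), (2,4), (2,5)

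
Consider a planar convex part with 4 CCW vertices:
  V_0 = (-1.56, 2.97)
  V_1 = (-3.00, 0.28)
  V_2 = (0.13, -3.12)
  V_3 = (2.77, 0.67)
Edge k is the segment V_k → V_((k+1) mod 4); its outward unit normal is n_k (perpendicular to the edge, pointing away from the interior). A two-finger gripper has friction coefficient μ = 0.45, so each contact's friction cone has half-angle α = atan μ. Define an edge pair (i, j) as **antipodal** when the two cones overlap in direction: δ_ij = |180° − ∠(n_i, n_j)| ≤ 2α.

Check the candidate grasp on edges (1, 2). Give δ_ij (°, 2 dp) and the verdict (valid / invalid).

α = atan 0.45 = 24.23°;  2α = 48.46°
edge 1: e_1 = (+3.13, -3.40);  n_1 = (-0.7357, -0.6773)
edge 2: e_2 = (+2.64, +3.79);  n_2 = (+0.8206, -0.5716)
∠(n_1, n_2) = 102.51°
δ = |180° − 102.51°| = 77.49°
77.49° > 2α = 48.46°  →  invalid

δ = 77.49°, invalid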